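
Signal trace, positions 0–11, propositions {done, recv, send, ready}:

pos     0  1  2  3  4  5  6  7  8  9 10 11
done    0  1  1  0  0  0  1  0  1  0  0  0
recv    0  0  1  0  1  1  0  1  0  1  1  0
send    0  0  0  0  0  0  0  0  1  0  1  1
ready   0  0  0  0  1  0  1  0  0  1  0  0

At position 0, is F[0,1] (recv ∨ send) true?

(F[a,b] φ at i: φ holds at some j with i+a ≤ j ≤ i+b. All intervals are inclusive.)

Check (recv ∨ send) at each j in [0,1]:
  j=0: false
  j=1: false
No position in the window satisfies it → formula fails.

Does not hold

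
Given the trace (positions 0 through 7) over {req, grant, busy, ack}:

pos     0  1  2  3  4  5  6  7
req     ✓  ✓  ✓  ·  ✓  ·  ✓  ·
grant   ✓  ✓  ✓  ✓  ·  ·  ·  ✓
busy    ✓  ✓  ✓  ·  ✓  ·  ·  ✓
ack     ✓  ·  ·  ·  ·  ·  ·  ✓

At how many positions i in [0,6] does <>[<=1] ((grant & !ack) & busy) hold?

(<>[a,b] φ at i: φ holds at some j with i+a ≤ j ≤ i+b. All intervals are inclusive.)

Evaluate at each i in [0,6]:
  i=0: ✓ (witness j=1)
  i=1: ✓ (witness j=1)
  i=2: ✓ (witness j=2)
  i=3: ✗ (none in [3,4])
  i=4: ✗ (none in [4,5])
  i=5: ✗ (none in [5,6])
  i=6: ✗ (none in [6,7])
Positions where it holds: {0, 1, 2} → 3.

3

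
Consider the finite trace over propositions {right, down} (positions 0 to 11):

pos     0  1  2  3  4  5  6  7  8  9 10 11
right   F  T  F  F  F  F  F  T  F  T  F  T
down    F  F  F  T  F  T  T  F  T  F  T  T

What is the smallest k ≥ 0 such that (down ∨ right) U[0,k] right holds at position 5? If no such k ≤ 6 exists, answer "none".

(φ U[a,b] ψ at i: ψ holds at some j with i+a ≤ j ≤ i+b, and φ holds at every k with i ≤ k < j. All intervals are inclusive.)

2

Need earliest j ≥ 5 with right, and (down ∨ right) at every k in [5,j-1].
  j=5: rhs fails.
  j=6: rhs fails.
  j=7: rhs holds; lhs holds on [5,6]. k = 2.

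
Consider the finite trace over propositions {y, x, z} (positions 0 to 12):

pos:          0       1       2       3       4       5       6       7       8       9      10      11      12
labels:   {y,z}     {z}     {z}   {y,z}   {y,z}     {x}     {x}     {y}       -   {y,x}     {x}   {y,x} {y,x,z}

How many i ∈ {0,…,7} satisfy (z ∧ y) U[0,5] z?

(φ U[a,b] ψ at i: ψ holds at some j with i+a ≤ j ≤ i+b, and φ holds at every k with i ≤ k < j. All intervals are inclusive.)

5

Evaluate at each i in [0,7]:
  i=0: ✓ (rhs at j=0)
  i=1: ✓ (rhs at j=1)
  i=2: ✓ (rhs at j=2)
  i=3: ✓ (rhs at j=3)
  i=4: ✓ (rhs at j=4)
  i=5: ✗ (no rhs in [5,10])
  i=6: ✗ (no rhs in [6,11])
  i=7: ✗ (lhs fails at k=7 before rhs at j=12)
Positions where it holds: {0, 1, 2, 3, 4} → 5.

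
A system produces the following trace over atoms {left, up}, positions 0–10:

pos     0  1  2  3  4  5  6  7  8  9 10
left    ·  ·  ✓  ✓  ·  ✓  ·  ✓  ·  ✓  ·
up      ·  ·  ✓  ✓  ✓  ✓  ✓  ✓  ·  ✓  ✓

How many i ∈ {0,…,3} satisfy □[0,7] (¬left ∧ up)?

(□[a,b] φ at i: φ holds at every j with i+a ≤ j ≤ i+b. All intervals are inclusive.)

Evaluate at each i in [0,3]:
  i=0: ✗ (fails at j=0)
  i=1: ✗ (fails at j=1)
  i=2: ✗ (fails at j=2)
  i=3: ✗ (fails at j=3)
Positions where it holds: {} → 0.

0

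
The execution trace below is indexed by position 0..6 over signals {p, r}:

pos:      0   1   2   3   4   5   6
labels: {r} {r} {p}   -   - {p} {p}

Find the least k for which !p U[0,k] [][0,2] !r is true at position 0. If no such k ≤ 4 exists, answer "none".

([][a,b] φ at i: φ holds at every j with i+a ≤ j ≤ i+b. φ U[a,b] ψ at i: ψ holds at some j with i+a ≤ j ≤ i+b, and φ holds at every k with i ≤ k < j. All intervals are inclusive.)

Need earliest j ≥ 0 with [][0,2] !r, and !p at every k in [0,j-1].
  j=0: rhs fails.
  j=1: rhs fails.
  j=2: rhs holds; lhs holds on [0,1]. k = 2.

2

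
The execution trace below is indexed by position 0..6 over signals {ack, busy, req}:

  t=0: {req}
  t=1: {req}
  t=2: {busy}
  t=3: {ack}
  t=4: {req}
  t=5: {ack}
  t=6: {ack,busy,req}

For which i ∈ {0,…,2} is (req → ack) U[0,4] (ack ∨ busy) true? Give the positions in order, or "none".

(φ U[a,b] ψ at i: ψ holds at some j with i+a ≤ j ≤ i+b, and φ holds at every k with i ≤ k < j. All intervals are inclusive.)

2

Evaluate at each i in [0,2]:
  i=0: ✗ (lhs fails at k=0 before rhs at j=2)
  i=1: ✗ (lhs fails at k=1 before rhs at j=2)
  i=2: ✓ (rhs at j=2)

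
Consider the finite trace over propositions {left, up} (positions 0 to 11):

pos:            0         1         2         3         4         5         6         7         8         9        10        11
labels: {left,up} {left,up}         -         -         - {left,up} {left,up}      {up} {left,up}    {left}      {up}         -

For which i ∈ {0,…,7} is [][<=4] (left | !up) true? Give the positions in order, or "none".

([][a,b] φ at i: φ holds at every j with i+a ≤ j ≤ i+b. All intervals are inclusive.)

Evaluate at each i in [0,7]:
  i=0: ✓ (all of [0,4])
  i=1: ✓ (all of [1,5])
  i=2: ✓ (all of [2,6])
  i=3: ✗ (fails at j=7)
  i=4: ✗ (fails at j=7)
  i=5: ✗ (fails at j=7)
  i=6: ✗ (fails at j=7)
  i=7: ✗ (fails at j=7)

0, 1, 2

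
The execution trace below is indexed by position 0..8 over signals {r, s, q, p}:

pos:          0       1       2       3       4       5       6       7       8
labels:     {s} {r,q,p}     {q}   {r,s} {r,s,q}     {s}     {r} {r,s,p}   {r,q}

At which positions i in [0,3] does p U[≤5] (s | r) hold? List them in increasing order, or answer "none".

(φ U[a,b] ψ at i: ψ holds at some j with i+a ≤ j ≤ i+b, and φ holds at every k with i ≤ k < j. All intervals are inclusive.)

Evaluate at each i in [0,3]:
  i=0: ✓ (rhs at j=0)
  i=1: ✓ (rhs at j=1)
  i=2: ✗ (lhs fails at k=2 before rhs at j=3)
  i=3: ✓ (rhs at j=3)

0, 1, 3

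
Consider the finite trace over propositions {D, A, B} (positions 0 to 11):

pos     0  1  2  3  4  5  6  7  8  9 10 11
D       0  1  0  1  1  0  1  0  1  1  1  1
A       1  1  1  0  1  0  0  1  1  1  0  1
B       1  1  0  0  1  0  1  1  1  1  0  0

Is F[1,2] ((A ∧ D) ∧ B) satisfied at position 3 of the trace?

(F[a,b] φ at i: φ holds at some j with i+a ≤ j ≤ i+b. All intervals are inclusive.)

Yes

Check ((A ∧ D) ∧ B) at each j in [4,5]:
  j=4: true
  j=5: false
Found at j=4 → formula holds.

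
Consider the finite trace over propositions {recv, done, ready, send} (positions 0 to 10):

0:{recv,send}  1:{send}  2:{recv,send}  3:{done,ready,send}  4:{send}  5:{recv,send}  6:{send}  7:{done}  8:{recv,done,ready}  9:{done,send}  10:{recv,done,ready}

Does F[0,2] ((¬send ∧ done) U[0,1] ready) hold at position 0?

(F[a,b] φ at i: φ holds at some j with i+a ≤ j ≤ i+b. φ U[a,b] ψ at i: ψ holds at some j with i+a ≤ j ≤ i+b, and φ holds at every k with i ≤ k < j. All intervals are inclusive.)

Check ((¬send ∧ done) U[0,1] ready) at each j in [0,2]:
  j=0: fails
  j=1: fails
  j=2: fails
No position in the window satisfies it → formula fails.

No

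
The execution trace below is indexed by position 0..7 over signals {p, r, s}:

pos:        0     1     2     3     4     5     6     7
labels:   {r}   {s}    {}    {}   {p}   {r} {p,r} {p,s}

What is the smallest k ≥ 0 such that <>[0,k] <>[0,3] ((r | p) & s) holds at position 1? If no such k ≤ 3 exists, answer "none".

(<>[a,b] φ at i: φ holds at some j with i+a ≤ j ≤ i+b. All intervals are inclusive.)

Scan j = 1,2,… for <>[0,3] ((r | p) & s):
  j=1: fails
  j=2: fails
  j=3: fails
  j=4: holds
First hit at j=4, so smallest k = 4-1 = 3.

3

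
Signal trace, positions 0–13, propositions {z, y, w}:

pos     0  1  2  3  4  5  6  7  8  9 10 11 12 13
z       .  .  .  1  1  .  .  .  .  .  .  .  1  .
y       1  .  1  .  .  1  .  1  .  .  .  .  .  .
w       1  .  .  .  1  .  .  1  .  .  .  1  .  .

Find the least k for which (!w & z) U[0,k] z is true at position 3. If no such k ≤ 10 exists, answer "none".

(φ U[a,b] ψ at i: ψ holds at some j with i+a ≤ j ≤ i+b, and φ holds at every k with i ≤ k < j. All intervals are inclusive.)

0

Need earliest j ≥ 3 with z, and (!w & z) at every k in [3,j-1].
  j=3: rhs holds (empty prefix). k = 0.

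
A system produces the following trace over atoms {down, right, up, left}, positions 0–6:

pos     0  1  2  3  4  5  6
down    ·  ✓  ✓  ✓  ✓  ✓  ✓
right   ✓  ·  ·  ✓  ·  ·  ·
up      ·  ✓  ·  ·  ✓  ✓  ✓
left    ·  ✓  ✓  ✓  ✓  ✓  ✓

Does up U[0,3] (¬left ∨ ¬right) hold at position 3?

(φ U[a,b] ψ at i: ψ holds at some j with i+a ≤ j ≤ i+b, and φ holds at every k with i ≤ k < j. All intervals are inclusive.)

False

Need some j in [3,6] with (¬left ∨ ¬right), and up at every k in [3,j-1].
  j=3: (¬left ∨ ¬right) false.
  j=4: (¬left ∨ ¬right) holds, but up fails at k=3 → not this j.
  j=5: (¬left ∨ ¬right) holds, but up fails at k=3 → not this j.
  j=6: (¬left ∨ ¬right) holds, but up fails at k=3 → not this j.
No j in the window works → until fails.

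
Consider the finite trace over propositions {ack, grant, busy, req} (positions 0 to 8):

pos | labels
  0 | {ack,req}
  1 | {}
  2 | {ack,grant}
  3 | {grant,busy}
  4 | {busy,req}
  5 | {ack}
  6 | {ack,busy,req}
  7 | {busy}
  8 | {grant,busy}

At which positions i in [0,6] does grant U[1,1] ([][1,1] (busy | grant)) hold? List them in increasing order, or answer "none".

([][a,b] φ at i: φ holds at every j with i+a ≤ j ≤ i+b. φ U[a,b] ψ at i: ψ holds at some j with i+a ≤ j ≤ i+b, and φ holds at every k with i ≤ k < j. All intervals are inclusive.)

Evaluate at each i in [0,6]:
  i=0: ✗ (lhs fails at k=0 before rhs at j=1)
  i=1: ✗ (lhs fails at k=1 before rhs at j=2)
  i=2: ✓ (rhs at j=3; lhs holds on [2,2])
  i=3: ✗ (no rhs in [4,4])
  i=4: ✗ (lhs fails at k=4 before rhs at j=5)
  i=5: ✗ (lhs fails at k=5 before rhs at j=6)
  i=6: ✗ (lhs fails at k=6 before rhs at j=7)

2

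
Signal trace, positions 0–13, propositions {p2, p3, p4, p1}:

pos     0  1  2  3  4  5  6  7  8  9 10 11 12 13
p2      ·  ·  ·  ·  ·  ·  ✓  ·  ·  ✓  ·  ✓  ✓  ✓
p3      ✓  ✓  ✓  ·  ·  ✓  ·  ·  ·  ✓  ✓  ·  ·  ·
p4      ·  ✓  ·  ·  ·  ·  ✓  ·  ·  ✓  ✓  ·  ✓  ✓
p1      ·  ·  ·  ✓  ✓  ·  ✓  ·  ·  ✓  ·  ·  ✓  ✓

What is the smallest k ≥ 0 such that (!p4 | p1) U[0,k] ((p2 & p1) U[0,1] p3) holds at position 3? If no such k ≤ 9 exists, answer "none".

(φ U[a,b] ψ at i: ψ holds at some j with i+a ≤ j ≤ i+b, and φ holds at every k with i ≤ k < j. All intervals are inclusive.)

Need earliest j ≥ 3 with ((p2 & p1) U[0,1] p3), and (!p4 | p1) at every k in [3,j-1].
  j=3: rhs fails.
  j=4: rhs fails.
  j=5: rhs holds; lhs holds on [3,4]. k = 2.

2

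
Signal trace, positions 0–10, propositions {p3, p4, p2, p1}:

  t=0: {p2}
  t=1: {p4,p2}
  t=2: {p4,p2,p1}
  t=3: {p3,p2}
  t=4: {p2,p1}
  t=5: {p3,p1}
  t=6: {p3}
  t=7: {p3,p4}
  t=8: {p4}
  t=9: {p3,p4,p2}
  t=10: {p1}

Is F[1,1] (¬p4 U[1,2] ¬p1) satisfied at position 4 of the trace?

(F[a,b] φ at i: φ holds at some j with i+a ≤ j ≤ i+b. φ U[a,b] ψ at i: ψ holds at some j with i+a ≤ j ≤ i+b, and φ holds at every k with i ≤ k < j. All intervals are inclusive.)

Check (¬p4 U[1,2] ¬p1) at each j in [5,5]:
  j=5: holds
Found at j=5 → formula holds.

Holds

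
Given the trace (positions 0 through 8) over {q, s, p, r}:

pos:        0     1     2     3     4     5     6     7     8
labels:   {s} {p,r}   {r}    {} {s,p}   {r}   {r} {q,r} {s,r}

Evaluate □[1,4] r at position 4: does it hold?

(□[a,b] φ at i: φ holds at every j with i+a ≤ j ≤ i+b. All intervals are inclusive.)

Check r at every j in [5,8]:
  j=5: true
  j=6: true
  j=7: true
  j=8: true
All positions satisfy it → formula holds.

True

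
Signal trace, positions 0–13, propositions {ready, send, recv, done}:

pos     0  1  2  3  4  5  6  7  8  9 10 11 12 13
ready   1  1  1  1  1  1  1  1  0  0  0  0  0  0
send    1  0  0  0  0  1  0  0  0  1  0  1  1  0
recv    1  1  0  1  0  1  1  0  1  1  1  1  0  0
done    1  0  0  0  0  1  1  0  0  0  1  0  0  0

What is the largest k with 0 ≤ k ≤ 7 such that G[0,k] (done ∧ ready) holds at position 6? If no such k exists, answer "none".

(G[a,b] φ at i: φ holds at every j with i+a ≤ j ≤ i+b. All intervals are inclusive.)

(done ∧ ready) must hold from j=6 onward; find where it first fails.
  j=6: holds
  j=7: fails
Holds on [6,6], so largest k = 0.

0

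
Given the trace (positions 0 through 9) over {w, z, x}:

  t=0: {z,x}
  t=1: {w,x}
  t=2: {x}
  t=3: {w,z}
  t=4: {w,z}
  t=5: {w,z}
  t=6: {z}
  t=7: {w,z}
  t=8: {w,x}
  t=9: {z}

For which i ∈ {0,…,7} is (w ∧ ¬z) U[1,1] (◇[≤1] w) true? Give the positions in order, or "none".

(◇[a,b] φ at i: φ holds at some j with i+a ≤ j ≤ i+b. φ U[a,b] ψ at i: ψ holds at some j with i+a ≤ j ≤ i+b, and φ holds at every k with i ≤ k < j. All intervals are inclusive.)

Evaluate at each i in [0,7]:
  i=0: ✗ (lhs fails at k=0 before rhs at j=1)
  i=1: ✓ (rhs at j=2; lhs holds on [1,1])
  i=2: ✗ (lhs fails at k=2 before rhs at j=3)
  i=3: ✗ (lhs fails at k=3 before rhs at j=4)
  i=4: ✗ (lhs fails at k=4 before rhs at j=5)
  i=5: ✗ (lhs fails at k=5 before rhs at j=6)
  i=6: ✗ (lhs fails at k=6 before rhs at j=7)
  i=7: ✗ (lhs fails at k=7 before rhs at j=8)

1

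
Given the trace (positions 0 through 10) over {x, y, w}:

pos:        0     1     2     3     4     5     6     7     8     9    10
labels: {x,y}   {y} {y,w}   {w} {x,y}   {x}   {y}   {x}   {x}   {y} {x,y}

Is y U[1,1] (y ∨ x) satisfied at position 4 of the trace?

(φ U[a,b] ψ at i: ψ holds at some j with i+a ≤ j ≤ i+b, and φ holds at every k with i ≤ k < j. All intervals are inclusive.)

True

Need some j in [5,5] with (y ∨ x), and y at every k in [4,j-1].
  j=5: (y ∨ x) holds; y holds at every k in [4,4] → satisfied.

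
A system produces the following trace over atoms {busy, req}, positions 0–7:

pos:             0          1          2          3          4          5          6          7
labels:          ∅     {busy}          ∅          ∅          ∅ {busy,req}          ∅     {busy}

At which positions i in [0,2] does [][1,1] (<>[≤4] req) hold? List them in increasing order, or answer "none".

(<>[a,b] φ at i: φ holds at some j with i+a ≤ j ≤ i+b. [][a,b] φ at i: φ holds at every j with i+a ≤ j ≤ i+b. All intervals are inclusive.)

Evaluate at each i in [0,2]:
  i=0: ✓ (all of [1,1])
  i=1: ✓ (all of [2,2])
  i=2: ✓ (all of [3,3])

0, 1, 2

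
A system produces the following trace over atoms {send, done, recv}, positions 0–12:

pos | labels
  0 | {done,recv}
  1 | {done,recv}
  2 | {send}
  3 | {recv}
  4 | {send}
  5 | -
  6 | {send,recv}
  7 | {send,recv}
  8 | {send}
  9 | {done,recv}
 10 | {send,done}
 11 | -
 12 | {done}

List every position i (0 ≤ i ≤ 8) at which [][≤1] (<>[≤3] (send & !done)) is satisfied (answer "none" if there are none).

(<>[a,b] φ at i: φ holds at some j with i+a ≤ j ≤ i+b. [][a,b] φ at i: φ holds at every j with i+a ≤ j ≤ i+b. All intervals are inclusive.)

Evaluate at each i in [0,8]:
  i=0: ✓ (all of [0,1])
  i=1: ✓ (all of [1,2])
  i=2: ✓ (all of [2,3])
  i=3: ✓ (all of [3,4])
  i=4: ✓ (all of [4,5])
  i=5: ✓ (all of [5,6])
  i=6: ✓ (all of [6,7])
  i=7: ✓ (all of [7,8])
  i=8: ✗ (fails at j=9)

0, 1, 2, 3, 4, 5, 6, 7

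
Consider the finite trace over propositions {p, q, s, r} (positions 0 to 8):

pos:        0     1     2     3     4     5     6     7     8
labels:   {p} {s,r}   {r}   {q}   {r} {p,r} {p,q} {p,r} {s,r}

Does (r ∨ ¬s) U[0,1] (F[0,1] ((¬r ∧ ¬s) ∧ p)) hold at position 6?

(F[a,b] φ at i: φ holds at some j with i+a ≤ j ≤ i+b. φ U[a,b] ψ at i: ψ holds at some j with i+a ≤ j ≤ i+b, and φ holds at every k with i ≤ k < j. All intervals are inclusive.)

Need some j in [6,7] with F[0,1] ((¬r ∧ ¬s) ∧ p), and (r ∨ ¬s) at every k in [6,j-1].
  j=6: F[0,1] ((¬r ∧ ¬s) ∧ p) holds; no prefix to check → satisfied.

Holds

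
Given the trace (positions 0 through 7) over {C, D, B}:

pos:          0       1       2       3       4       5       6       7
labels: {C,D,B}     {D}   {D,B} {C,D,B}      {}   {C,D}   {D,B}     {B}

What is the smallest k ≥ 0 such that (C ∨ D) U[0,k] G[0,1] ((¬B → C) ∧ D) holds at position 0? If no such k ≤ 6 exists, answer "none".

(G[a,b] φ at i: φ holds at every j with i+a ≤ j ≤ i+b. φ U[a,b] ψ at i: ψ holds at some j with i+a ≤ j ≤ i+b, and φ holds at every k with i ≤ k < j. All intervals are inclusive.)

Need earliest j ≥ 0 with G[0,1] ((¬B → C) ∧ D), and (C ∨ D) at every k in [0,j-1].
  j=0: rhs fails.
  j=1: rhs fails.
  j=2: rhs holds; lhs holds on [0,1]. k = 2.

2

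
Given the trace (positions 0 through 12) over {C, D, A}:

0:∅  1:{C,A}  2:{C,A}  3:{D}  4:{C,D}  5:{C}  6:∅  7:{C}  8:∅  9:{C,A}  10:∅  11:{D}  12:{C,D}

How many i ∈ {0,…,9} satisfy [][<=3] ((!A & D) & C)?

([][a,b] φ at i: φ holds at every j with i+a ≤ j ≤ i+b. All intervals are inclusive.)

0

Evaluate at each i in [0,9]:
  i=0: ✗ (fails at j=0)
  i=1: ✗ (fails at j=1)
  i=2: ✗ (fails at j=2)
  i=3: ✗ (fails at j=3)
  i=4: ✗ (fails at j=5)
  i=5: ✗ (fails at j=5)
  i=6: ✗ (fails at j=6)
  i=7: ✗ (fails at j=7)
  i=8: ✗ (fails at j=8)
  i=9: ✗ (fails at j=9)
Positions where it holds: {} → 0.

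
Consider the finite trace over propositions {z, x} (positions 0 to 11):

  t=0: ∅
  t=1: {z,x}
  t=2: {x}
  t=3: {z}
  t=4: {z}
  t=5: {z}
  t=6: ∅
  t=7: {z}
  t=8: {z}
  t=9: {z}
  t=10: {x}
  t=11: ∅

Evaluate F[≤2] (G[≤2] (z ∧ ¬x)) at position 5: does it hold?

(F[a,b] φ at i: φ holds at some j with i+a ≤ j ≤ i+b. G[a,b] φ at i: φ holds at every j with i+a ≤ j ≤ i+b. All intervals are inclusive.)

Check G[≤2] (z ∧ ¬x) at each j in [5,7]:
  j=5: fails at 6
  j=6: fails at 6
  j=7: holds on [7,9]
Found at j=7 → formula holds.

Holds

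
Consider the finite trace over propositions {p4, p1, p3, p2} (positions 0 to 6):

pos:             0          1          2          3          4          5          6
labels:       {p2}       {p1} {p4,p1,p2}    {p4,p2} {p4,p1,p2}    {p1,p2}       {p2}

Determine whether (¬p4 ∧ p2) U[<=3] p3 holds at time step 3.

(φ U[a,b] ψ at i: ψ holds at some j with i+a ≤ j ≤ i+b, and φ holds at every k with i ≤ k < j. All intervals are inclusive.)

Need some j in [3,6] with p3, and (¬p4 ∧ p2) at every k in [3,j-1].
  j=3: p3 false.
  j=4: p3 false.
  j=5: p3 false.
  j=6: p3 false.
No j in the window works → until fails.

No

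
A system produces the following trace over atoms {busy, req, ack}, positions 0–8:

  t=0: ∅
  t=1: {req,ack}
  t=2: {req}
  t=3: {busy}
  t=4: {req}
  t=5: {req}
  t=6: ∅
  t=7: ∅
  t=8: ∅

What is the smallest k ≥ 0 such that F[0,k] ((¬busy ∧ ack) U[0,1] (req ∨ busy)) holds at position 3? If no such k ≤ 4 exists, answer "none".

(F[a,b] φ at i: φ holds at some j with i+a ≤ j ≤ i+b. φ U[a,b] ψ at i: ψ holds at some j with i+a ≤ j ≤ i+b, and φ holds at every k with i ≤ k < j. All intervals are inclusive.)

0

Scan j = 3,4,… for ((¬busy ∧ ack) U[0,1] (req ∨ busy)):
  j=3: holds
First hit at j=3, so smallest k = 3-3 = 0.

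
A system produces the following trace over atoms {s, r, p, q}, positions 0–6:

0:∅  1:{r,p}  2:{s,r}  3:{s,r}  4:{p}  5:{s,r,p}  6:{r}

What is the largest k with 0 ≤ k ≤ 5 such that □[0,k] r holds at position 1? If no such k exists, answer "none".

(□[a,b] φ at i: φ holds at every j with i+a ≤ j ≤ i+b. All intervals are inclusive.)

2

r must hold from j=1 onward; find where it first fails.
  j=1: holds
  j=2: holds
  j=3: holds
  j=4: fails
Holds on [1,3], so largest k = 2.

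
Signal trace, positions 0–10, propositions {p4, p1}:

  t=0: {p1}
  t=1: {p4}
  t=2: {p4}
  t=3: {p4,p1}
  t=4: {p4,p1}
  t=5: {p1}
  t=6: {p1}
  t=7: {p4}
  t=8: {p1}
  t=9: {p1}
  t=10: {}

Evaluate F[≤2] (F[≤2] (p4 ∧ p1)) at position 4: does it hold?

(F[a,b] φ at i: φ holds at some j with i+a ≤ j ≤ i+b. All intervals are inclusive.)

True

Check F[≤2] (p4 ∧ p1) at each j in [4,6]:
  j=4: holds (witness at 4)
  j=5: fails (none in [5,7])
  j=6: fails (none in [6,8])
Found at j=4 → formula holds.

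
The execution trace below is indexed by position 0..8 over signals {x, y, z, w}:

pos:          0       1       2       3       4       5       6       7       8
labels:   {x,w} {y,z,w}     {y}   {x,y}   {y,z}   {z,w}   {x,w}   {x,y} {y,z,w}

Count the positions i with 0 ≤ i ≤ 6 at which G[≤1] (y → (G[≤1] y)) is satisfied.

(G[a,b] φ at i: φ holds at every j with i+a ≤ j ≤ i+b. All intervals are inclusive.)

5

Evaluate at each i in [0,6]:
  i=0: ✓ (all of [0,1])
  i=1: ✓ (all of [1,2])
  i=2: ✓ (all of [2,3])
  i=3: ✗ (fails at j=4)
  i=4: ✗ (fails at j=4)
  i=5: ✓ (all of [5,6])
  i=6: ✓ (all of [6,7])
Positions where it holds: {0, 1, 2, 5, 6} → 5.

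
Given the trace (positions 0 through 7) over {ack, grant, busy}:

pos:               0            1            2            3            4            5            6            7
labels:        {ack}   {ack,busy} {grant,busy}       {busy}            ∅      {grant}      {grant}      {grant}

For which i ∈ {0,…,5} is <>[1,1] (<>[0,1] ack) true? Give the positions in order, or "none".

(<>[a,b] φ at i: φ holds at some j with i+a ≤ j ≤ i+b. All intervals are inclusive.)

Evaluate at each i in [0,5]:
  i=0: ✓ (witness j=1)
  i=1: ✗ (none in [2,2])
  i=2: ✗ (none in [3,3])
  i=3: ✗ (none in [4,4])
  i=4: ✗ (none in [5,5])
  i=5: ✗ (none in [6,6])

0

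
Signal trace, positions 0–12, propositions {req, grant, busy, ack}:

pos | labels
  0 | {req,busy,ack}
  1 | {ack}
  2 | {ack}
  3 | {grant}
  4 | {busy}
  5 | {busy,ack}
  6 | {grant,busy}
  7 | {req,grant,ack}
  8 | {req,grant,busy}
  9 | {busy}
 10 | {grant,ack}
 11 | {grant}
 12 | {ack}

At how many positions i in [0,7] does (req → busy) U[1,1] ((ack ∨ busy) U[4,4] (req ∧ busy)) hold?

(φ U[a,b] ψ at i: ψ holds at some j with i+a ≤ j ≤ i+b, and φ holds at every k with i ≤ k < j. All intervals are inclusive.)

1

Evaluate at each i in [0,7]:
  i=0: ✗ (no rhs in [1,1])
  i=1: ✗ (no rhs in [2,2])
  i=2: ✗ (no rhs in [3,3])
  i=3: ✓ (rhs at j=4; lhs holds on [3,3])
  i=4: ✗ (no rhs in [5,5])
  i=5: ✗ (no rhs in [6,6])
  i=6: ✗ (no rhs in [7,7])
  i=7: ✗ (no rhs in [8,8])
Positions where it holds: {3} → 1.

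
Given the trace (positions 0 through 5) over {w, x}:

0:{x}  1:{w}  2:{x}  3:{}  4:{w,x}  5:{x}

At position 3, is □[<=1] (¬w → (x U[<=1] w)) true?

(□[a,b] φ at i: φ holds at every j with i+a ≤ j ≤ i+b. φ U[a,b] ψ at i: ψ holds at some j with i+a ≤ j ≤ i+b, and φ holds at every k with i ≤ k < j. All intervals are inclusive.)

Check (¬w → (x U[<=1] w)) at every j in [3,4]:
  j=3: antecedent true; consequent fails → ✗
  j=4: antecedent false → ✓
Fails at j=3 → formula fails.

Does not hold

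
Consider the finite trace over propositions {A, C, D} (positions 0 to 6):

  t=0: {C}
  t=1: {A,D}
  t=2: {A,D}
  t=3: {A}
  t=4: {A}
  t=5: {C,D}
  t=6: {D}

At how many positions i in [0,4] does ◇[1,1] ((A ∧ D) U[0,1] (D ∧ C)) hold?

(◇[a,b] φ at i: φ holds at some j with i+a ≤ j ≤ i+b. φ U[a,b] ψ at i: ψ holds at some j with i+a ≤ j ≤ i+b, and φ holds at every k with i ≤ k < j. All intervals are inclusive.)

1

Evaluate at each i in [0,4]:
  i=0: ✗ (none in [1,1])
  i=1: ✗ (none in [2,2])
  i=2: ✗ (none in [3,3])
  i=3: ✗ (none in [4,4])
  i=4: ✓ (witness j=5)
Positions where it holds: {4} → 1.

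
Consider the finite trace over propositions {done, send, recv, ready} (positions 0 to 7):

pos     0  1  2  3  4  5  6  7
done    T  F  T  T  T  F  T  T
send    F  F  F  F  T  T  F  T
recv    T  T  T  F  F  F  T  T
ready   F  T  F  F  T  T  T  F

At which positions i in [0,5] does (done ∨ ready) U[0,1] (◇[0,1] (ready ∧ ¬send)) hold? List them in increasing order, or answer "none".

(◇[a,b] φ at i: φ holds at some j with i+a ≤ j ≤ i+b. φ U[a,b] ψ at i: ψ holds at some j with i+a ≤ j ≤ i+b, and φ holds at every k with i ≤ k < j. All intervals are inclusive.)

0, 1, 4, 5

Evaluate at each i in [0,5]:
  i=0: ✓ (rhs at j=0)
  i=1: ✓ (rhs at j=1)
  i=2: ✗ (no rhs in [2,3])
  i=3: ✗ (no rhs in [3,4])
  i=4: ✓ (rhs at j=5; lhs holds on [4,4])
  i=5: ✓ (rhs at j=5)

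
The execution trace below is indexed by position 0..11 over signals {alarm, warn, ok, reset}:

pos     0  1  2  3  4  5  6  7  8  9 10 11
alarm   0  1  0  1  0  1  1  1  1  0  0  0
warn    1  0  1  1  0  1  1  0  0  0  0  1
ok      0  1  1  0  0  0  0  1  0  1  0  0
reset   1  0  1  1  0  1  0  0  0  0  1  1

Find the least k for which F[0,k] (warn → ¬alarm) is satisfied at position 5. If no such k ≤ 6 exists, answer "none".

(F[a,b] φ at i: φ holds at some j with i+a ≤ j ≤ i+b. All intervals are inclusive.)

Scan j = 5,6,… for (warn → ¬alarm):
  j=5: fails
  j=6: fails
  j=7: holds
First hit at j=7, so smallest k = 7-5 = 2.

2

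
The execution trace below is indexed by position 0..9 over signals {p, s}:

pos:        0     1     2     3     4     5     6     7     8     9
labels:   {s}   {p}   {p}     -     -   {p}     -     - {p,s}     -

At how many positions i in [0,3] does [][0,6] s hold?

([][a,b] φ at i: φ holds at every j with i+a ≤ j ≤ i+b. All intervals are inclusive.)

0

Evaluate at each i in [0,3]:
  i=0: ✗ (fails at j=1)
  i=1: ✗ (fails at j=1)
  i=2: ✗ (fails at j=2)
  i=3: ✗ (fails at j=3)
Positions where it holds: {} → 0.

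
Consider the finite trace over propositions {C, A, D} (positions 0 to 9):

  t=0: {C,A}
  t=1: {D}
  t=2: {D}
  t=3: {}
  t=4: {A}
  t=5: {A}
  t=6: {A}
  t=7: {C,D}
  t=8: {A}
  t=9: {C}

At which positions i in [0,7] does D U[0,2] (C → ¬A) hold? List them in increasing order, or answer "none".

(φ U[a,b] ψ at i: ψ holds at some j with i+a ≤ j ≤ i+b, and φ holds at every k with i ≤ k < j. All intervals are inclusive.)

1, 2, 3, 4, 5, 6, 7

Evaluate at each i in [0,7]:
  i=0: ✗ (lhs fails at k=0 before rhs at j=1)
  i=1: ✓ (rhs at j=1)
  i=2: ✓ (rhs at j=2)
  i=3: ✓ (rhs at j=3)
  i=4: ✓ (rhs at j=4)
  i=5: ✓ (rhs at j=5)
  i=6: ✓ (rhs at j=6)
  i=7: ✓ (rhs at j=7)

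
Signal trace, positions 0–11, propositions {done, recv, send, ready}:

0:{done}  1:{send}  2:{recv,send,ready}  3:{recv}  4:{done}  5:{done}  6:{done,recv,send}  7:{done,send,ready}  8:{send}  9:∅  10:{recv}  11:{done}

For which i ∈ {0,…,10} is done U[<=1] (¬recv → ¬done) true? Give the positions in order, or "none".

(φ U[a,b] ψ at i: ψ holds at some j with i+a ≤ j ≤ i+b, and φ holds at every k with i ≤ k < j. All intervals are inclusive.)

Evaluate at each i in [0,10]:
  i=0: ✓ (rhs at j=1; lhs holds on [0,0])
  i=1: ✓ (rhs at j=1)
  i=2: ✓ (rhs at j=2)
  i=3: ✓ (rhs at j=3)
  i=4: ✗ (no rhs in [4,5])
  i=5: ✓ (rhs at j=6; lhs holds on [5,5])
  i=6: ✓ (rhs at j=6)
  i=7: ✓ (rhs at j=8; lhs holds on [7,7])
  i=8: ✓ (rhs at j=8)
  i=9: ✓ (rhs at j=9)
  i=10: ✓ (rhs at j=10)

0, 1, 2, 3, 5, 6, 7, 8, 9, 10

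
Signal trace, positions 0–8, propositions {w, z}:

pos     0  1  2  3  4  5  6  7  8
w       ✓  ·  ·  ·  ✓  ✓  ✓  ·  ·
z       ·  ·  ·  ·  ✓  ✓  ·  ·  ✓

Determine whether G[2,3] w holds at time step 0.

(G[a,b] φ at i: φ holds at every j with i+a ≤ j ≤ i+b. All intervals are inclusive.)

False

Check w at every j in [2,3]:
  j=2: false
  j=3: false
Fails at j=2 → formula fails.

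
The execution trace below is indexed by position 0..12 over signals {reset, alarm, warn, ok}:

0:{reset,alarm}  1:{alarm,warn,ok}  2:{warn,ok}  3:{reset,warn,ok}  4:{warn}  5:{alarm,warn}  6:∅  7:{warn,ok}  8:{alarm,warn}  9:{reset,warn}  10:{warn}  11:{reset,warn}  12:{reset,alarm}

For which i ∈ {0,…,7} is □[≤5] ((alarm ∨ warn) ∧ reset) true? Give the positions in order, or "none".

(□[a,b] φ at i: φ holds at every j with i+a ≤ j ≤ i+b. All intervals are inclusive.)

none

Evaluate at each i in [0,7]:
  i=0: ✗ (fails at j=1)
  i=1: ✗ (fails at j=1)
  i=2: ✗ (fails at j=2)
  i=3: ✗ (fails at j=4)
  i=4: ✗ (fails at j=4)
  i=5: ✗ (fails at j=5)
  i=6: ✗ (fails at j=6)
  i=7: ✗ (fails at j=7)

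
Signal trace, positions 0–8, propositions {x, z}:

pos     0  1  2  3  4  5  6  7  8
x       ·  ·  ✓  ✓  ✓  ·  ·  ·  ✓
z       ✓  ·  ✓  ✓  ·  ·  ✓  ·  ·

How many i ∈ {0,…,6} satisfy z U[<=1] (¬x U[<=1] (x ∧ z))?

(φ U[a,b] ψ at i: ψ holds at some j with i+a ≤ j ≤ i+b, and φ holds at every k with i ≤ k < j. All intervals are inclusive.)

Evaluate at each i in [0,6]:
  i=0: ✓ (rhs at j=1; lhs holds on [0,0])
  i=1: ✓ (rhs at j=1)
  i=2: ✓ (rhs at j=2)
  i=3: ✓ (rhs at j=3)
  i=4: ✗ (no rhs in [4,5])
  i=5: ✗ (no rhs in [5,6])
  i=6: ✗ (no rhs in [6,7])
Positions where it holds: {0, 1, 2, 3} → 4.

4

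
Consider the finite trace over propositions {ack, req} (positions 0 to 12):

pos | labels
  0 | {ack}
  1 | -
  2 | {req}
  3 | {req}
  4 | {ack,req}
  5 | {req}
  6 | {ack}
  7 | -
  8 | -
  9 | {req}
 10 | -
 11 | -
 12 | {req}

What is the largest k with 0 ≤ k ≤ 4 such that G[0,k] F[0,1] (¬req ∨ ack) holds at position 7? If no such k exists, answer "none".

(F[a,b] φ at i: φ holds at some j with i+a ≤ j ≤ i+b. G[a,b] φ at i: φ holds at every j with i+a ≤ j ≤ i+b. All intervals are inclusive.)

F[0,1] (¬req ∨ ack) must hold from j=7 onward; find where it first fails.
  j=7: holds
  j=8: holds
  j=9: holds
  j=10: holds
  j=11: holds
Holds through j=11; largest k = 4.

4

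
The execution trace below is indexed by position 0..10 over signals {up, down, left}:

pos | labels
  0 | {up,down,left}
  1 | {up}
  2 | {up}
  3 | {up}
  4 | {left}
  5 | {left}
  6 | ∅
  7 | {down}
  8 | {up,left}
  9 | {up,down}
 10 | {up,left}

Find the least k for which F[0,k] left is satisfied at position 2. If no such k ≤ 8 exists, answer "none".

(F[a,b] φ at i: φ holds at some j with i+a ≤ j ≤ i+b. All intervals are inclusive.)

Scan j = 2,3,… for left:
  j=2: fails
  j=3: fails
  j=4: holds
First hit at j=4, so smallest k = 4-2 = 2.

2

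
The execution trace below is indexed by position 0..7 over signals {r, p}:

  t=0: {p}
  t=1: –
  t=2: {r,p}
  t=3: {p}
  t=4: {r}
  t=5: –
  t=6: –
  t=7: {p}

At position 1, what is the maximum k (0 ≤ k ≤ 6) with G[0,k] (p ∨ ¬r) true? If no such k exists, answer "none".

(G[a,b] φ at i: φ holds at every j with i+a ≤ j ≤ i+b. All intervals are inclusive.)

(p ∨ ¬r) must hold from j=1 onward; find where it first fails.
  j=1: holds
  j=2: holds
  j=3: holds
  j=4: fails
Holds on [1,3], so largest k = 2.

2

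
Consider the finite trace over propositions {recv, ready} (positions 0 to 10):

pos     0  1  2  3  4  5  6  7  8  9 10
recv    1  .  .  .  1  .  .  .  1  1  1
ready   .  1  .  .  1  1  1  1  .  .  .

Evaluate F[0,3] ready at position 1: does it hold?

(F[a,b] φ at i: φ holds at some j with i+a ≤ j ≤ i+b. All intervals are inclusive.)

Check ready at each j in [1,4]:
  j=1: true
  j=2: false
  j=3: false
  j=4: true
Found at j=1 → formula holds.

Yes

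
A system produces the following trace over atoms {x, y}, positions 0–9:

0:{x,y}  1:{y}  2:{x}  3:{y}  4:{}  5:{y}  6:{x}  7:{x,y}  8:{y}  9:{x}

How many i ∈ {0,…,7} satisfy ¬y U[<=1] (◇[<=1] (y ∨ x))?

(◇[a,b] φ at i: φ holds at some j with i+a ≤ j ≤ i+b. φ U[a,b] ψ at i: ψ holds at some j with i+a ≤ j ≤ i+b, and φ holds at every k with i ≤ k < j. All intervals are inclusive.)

Evaluate at each i in [0,7]:
  i=0: ✓ (rhs at j=0)
  i=1: ✓ (rhs at j=1)
  i=2: ✓ (rhs at j=2)
  i=3: ✓ (rhs at j=3)
  i=4: ✓ (rhs at j=4)
  i=5: ✓ (rhs at j=5)
  i=6: ✓ (rhs at j=6)
  i=7: ✓ (rhs at j=7)
Positions where it holds: {0, 1, 2, 3, 4, 5, 6, 7} → 8.

8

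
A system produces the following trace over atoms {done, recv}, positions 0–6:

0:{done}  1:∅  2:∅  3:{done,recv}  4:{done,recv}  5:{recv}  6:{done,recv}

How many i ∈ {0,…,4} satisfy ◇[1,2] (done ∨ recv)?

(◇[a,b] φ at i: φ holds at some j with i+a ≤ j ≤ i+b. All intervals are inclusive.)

4

Evaluate at each i in [0,4]:
  i=0: ✗ (none in [1,2])
  i=1: ✓ (witness j=3)
  i=2: ✓ (witness j=3)
  i=3: ✓ (witness j=4)
  i=4: ✓ (witness j=5)
Positions where it holds: {1, 2, 3, 4} → 4.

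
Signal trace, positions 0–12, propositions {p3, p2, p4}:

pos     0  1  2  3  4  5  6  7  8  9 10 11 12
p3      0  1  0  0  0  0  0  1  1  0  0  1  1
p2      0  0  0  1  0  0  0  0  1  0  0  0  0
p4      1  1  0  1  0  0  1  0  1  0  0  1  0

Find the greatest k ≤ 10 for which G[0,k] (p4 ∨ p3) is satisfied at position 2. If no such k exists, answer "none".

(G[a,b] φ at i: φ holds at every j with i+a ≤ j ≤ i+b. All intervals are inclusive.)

(p4 ∨ p3) must hold from j=2 onward; find where it first fails.
  j=2: fails → no k works.

none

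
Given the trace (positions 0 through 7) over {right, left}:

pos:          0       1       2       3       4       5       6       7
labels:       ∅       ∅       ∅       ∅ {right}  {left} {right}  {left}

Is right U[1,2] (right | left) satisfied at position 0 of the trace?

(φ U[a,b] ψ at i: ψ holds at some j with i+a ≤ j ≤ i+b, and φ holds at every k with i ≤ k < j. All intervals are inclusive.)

Need some j in [1,2] with (right | left), and right at every k in [0,j-1].
  j=1: (right | left) false.
  j=2: (right | left) false.
No j in the window works → until fails.

No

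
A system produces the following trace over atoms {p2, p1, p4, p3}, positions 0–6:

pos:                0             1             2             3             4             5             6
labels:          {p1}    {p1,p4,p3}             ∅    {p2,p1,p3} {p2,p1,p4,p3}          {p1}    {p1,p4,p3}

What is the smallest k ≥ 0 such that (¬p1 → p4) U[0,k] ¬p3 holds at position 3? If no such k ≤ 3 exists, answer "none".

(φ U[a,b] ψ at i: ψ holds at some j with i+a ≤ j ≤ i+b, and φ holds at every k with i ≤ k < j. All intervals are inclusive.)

2

Need earliest j ≥ 3 with ¬p3, and (¬p1 → p4) at every k in [3,j-1].
  j=3: rhs fails.
  j=4: rhs fails.
  j=5: rhs holds; lhs holds on [3,4]. k = 2.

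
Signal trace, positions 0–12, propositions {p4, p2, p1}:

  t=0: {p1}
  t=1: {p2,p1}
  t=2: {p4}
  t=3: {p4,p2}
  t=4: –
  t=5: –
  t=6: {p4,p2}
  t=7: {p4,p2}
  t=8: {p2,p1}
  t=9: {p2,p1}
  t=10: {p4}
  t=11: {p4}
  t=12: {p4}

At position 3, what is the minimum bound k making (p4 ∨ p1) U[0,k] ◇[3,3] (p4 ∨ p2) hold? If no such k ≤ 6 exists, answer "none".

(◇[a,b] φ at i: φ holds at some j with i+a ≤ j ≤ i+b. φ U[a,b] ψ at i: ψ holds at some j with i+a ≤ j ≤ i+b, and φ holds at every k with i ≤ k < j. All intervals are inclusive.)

0

Need earliest j ≥ 3 with ◇[3,3] (p4 ∨ p2), and (p4 ∨ p1) at every k in [3,j-1].
  j=3: rhs holds (empty prefix). k = 0.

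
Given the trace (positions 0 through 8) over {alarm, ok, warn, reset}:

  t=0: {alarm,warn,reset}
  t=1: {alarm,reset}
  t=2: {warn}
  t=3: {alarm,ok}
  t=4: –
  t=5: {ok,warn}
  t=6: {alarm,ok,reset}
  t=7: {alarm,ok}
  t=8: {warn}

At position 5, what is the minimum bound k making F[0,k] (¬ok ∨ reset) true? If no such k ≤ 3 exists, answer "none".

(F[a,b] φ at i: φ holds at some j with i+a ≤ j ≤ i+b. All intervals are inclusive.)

Scan j = 5,6,… for (¬ok ∨ reset):
  j=5: fails
  j=6: holds
First hit at j=6, so smallest k = 6-5 = 1.

1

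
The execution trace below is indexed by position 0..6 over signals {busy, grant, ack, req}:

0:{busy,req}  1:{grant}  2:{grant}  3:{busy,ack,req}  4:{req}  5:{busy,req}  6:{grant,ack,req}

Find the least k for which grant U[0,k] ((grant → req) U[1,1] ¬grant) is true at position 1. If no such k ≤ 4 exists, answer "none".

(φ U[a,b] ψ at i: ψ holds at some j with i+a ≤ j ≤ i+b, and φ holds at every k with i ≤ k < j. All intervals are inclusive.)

2

Need earliest j ≥ 1 with ((grant → req) U[1,1] ¬grant), and grant at every k in [1,j-1].
  j=1: rhs fails.
  j=2: rhs fails.
  j=3: rhs holds; lhs holds on [1,2]. k = 2.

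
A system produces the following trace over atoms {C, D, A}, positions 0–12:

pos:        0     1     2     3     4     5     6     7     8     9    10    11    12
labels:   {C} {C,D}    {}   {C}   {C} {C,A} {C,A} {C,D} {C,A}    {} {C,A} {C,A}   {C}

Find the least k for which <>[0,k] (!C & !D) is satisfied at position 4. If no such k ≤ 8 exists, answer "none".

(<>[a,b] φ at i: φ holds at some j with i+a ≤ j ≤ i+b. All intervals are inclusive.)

Scan j = 4,5,… for (!C & !D):
  j=4: fails
  j=5: fails
  j=6: fails
  j=7: fails
  j=8: fails
  j=9: holds
First hit at j=9, so smallest k = 9-4 = 5.

5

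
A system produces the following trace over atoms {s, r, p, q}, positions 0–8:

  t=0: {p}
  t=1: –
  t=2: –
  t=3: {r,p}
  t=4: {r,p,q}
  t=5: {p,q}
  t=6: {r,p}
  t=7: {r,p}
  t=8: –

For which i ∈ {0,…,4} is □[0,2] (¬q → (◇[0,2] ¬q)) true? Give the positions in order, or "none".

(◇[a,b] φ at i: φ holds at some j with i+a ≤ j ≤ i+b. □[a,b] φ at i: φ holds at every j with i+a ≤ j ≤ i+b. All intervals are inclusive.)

Evaluate at each i in [0,4]:
  i=0: ✓ (all of [0,2])
  i=1: ✓ (all of [1,3])
  i=2: ✓ (all of [2,4])
  i=3: ✓ (all of [3,5])
  i=4: ✓ (all of [4,6])

0, 1, 2, 3, 4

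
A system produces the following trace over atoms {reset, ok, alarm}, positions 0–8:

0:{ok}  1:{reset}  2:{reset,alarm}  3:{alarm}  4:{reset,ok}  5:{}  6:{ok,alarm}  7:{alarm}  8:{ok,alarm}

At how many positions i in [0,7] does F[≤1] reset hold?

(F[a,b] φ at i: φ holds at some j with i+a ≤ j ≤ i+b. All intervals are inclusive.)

Evaluate at each i in [0,7]:
  i=0: ✓ (witness j=1)
  i=1: ✓ (witness j=1)
  i=2: ✓ (witness j=2)
  i=3: ✓ (witness j=4)
  i=4: ✓ (witness j=4)
  i=5: ✗ (none in [5,6])
  i=6: ✗ (none in [6,7])
  i=7: ✗ (none in [7,8])
Positions where it holds: {0, 1, 2, 3, 4} → 5.

5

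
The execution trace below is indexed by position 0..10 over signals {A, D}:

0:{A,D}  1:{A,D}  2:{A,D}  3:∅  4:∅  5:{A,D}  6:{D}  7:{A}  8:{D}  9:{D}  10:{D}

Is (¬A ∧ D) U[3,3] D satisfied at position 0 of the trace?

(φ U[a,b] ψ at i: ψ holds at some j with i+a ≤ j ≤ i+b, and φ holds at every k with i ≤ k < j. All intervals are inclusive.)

False

Need some j in [3,3] with D, and (¬A ∧ D) at every k in [0,j-1].
  j=3: D false.
No j in the window works → until fails.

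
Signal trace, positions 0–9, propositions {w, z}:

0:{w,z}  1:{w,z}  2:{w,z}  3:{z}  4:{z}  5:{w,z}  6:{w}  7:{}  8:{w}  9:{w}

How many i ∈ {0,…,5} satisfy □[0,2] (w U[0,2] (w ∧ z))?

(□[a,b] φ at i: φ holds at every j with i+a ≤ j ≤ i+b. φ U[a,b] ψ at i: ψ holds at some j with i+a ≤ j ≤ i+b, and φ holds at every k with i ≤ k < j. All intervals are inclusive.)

1

Evaluate at each i in [0,5]:
  i=0: ✓ (all of [0,2])
  i=1: ✗ (fails at j=3)
  i=2: ✗ (fails at j=3)
  i=3: ✗ (fails at j=3)
  i=4: ✗ (fails at j=4)
  i=5: ✗ (fails at j=6)
Positions where it holds: {0} → 1.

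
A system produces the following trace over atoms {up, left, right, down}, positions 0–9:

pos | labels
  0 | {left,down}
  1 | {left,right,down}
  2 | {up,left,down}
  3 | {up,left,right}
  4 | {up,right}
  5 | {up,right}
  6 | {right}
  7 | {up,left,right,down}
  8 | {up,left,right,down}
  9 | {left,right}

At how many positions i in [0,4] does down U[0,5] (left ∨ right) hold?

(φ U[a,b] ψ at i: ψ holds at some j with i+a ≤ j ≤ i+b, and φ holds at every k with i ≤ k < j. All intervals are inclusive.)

5

Evaluate at each i in [0,4]:
  i=0: ✓ (rhs at j=0)
  i=1: ✓ (rhs at j=1)
  i=2: ✓ (rhs at j=2)
  i=3: ✓ (rhs at j=3)
  i=4: ✓ (rhs at j=4)
Positions where it holds: {0, 1, 2, 3, 4} → 5.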